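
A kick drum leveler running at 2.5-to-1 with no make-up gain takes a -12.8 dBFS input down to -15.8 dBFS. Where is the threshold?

Input is 5 dB above T (since output overshoot × R = input overshoot: (-15.8 − T)·2.5 = -12.8 − T gives T = -17.8 dBFS).
Check: -17.8 + (-12.8 − (-17.8))/2.5 = -17.8 + 2 = -15.8 dBFS. ✓

-17.8 dBFS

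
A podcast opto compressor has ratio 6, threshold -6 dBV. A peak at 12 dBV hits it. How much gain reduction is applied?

15 dB

The signal is 18 dB above threshold.
At 6:1, output sits 18/6 = 3 dB above threshold.
Gain reduction = 18 − 3 = 15 dB.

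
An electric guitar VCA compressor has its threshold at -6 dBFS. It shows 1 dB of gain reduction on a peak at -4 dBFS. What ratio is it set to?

2:1

Input overshoot = -4 − (-6) = 2 dB.
Output overshoot = 2 − 1 = 1 dB.
Ratio = input overshoot / output overshoot = 2 / 1 = 2.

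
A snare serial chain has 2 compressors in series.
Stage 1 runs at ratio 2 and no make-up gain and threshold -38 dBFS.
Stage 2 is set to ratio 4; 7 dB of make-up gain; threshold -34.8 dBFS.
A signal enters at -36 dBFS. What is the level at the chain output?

Stage 1: 2 dB above -38 dBFS, reduced 2:1 to 1 dB above → -37 dBFS.
Stage 2: -37 dBFS is at or below the -34.8 dBFS threshold — no compression; make-up brings it to -30 dBFS.

-30 dBFS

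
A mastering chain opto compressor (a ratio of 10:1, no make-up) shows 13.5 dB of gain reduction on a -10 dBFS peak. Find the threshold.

-25 dBFS

Let T be the threshold. Output overshoot = (input overshoot)/R, so -23.5 − T = (-10 − T)/10.
10·(-23.5 − T) = -10 − T → 9·T = -235 − (-10) = -225.
T = -225/9 = -25 dBFS.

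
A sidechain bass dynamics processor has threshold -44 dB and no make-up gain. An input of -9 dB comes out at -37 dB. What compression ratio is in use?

5:1

Input overshoot = -9 − (-44) = 35 dB; output overshoot = -37 − (-44) = 7 dB.
Ratio = 35 / 7 = 5.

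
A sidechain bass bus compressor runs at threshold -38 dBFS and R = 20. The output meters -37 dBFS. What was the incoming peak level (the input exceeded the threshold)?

-18 dBFS

That's 1 dB above the -38 dBFS threshold.
Input overshoot = R × output overshoot = 20 dB → input = -38 + 20 = -18 dBFS.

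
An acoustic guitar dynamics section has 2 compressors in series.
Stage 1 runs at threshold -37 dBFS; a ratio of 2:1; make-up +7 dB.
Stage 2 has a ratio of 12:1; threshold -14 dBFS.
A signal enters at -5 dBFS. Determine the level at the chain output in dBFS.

-14 dBFS

Stage 1: 32 dB above -37 dBFS, reduced 2:1 to 16 dB above → -21 dBFS; +7 dB make-up → -14 dBFS.
Stage 2: -14 dBFS is at or below the -14 dBFS threshold — no compression; output -14 dBFS.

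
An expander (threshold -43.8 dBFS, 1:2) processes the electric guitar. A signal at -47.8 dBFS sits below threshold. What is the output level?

-51.8 dBFS

Below threshold, a 1:2 expander applies gain = (2−1)×(T − x) of attenuation.
(2−1) × 4 = 4 dB, so output = -47.8 − 4 = -51.8 dBFS.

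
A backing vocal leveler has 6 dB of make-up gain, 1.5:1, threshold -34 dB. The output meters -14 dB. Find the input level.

-13 dB

Remove make-up: -14 − 6 = -20 dB.
Post-compression overshoot = -20 − (-34) = 14 dB.
Before 1.5:1 compression the overshoot was 14 × 1.5 = 21 dB, so input = -34 + 21 = -13 dB.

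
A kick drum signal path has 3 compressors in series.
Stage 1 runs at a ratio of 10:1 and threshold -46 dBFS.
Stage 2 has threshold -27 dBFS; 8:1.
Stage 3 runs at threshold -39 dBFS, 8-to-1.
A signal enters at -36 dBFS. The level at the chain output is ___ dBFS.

-45 dBFS

Stage 1: -36 dBFS is 10 dB over -46 dBFS; at 10:1 that becomes 1 dB over, giving -45 dBFS.
Stage 2: -45 dBFS ≤ -27 dBFS, so stage 2 doesn't engage; output -45 dBFS.
Stage 3: below threshold (-45 ≤ -39); passes unchanged; output -45 dBFS.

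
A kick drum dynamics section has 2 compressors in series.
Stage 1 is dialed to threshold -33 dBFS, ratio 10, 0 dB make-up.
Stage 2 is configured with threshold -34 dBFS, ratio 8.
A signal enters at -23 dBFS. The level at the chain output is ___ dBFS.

Stage 1: -23 dBFS is 10 dB over -33 dBFS; at 10:1 that becomes 1 dB over, giving -32 dBFS.
Stage 2: overshoot 2 dB → 2/8 = 0.25 dB → -33.75 dBFS.

-33.75 dBFS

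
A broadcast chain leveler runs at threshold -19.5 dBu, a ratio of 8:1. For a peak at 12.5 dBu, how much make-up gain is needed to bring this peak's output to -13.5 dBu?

Overshoot 32 dB → 32/8 = 4 dB after compression, so the compressed level is -19.5 + 4 = -15.5 dBu.
Make-up = target − compressed = -13.5 − (-15.5) = 2 dB.

2 dB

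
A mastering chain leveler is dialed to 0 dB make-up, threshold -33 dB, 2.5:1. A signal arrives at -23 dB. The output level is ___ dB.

-23 dB sits 10 dB over threshold.
The 10 dB excess becomes 4 dB after 2.5:1 reduction.
So the level is -33 + 4 = -29 dB.

-29 dB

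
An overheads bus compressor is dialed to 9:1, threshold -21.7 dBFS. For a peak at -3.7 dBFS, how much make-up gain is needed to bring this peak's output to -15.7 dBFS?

The peak compresses to -21.7 + 18/9 = -19.7 dBFS.
To reach -15.7 dBFS requires -15.7 − (-19.7) = 4 dB of make-up.

4 dB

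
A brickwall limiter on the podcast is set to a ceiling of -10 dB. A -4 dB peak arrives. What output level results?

A brickwall limiter is an ∞:1 compressor: any input above the ceiling is clamped to -10 dB.

-10 dB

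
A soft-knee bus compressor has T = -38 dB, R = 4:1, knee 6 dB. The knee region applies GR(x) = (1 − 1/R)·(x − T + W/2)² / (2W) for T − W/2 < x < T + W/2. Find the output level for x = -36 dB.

-37.5625 dB

x − T + W/2 = -36 − (-38) + 3 = 5.
GR = (1 − 1/4) × 5² / 12 = 0.75 × 25 / 12 = 1.5625 dB.
Output = -36 − 1.5625 = -37.5625 dB.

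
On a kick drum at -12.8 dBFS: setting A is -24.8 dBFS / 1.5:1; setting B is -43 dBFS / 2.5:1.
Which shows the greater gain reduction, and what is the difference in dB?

B, by 14.12 dB

A: overshoot 12 dB → output overshoot 8 dB → GR 4 dB.
B: overshoot 30.2 dB → output overshoot 12.08 dB → GR 18.12 dB.
B reduces 14.12 dB more.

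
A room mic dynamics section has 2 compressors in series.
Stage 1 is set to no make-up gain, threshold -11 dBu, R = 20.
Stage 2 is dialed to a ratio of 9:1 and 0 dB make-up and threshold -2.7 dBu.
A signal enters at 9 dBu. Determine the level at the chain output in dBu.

-10 dBu

Stage 1: 20 dB above -11 dBu, reduced 20:1 to 1 dB above → -10 dBu.
Stage 2: -10 dBu ≤ -2.7 dBu, so stage 2 doesn't engage; output -10 dBu.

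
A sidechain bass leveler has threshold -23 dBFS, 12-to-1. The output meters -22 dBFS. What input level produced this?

That's 1 dB above the -23 dBFS threshold.
Before 12:1 compression the overshoot was 1 × 12 = 12 dB, so input = -23 + 12 = -11 dBFS.

-11 dBFS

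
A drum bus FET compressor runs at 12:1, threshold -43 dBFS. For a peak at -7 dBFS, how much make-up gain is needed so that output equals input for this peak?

33 dB

Without make-up, output = threshold + overshoot/12 = -43 + 3 = -40 dBFS.
Gap to target: 33 dB.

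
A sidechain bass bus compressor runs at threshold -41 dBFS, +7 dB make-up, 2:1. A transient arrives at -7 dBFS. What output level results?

-17 dBFS

-7 dBFS sits 34 dB over threshold.
2:1 compression reduces that to 34/2 = 17 dB over.
That puts the output at -24 dBFS; make-up adds 7 dB, giving -17 dBFS.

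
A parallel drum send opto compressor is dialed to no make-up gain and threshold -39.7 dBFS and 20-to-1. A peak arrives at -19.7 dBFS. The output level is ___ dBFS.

-19.7 dBFS sits 20 dB over threshold.
20:1 compression reduces that to 20/20 = 1 dB over.
So the level is -39.7 + 1 = -38.7 dBFS.

-38.7 dBFS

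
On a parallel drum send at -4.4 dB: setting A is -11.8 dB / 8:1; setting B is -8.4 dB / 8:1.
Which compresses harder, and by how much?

A: overshoot 7.4 dB → output overshoot 0.925 dB → GR 6.475 dB.
B: overshoot 4 dB → output overshoot 0.5 dB → GR 3.5 dB.
A applies 2.975 dB more gain reduction.

A, by 2.975 dB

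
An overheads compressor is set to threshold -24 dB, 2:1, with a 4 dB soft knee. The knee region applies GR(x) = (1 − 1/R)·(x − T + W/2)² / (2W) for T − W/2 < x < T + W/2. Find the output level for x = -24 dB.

-24.25 dB

x − T + W/2 = -24 − (-24) + 2 = 2.
GR = (1 − 1/2) × 2² / 8 = 0.5 × 4 / 8 = 0.25 dB.
Output = -24 − 0.25 = -24.25 dB.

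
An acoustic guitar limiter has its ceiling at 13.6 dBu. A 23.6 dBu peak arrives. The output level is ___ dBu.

13.6 dBu

The limiter clamps the peak to its 13.6 dBu ceiling.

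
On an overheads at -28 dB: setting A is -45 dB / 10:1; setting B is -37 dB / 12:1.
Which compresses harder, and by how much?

A, by 7.05 dB

A: overshoot 17 dB → output overshoot 1.7 dB → GR 15.3 dB.
B: overshoot 9 dB → output overshoot 0.75 dB → GR 8.25 dB.
Difference: 7.05 dB in favour of A.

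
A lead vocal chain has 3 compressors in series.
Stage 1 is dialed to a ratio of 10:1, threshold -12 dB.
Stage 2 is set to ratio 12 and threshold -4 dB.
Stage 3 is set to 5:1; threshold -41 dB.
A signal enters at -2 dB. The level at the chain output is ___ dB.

Stage 1: -2 dB is 10 dB over -12 dB; at 10:1 that becomes 1 dB over, giving -11 dB.
Stage 2: below threshold (-11 ≤ -4); passes unchanged; output -11 dB.
Stage 3: -11 dB is 30 dB over -41 dB; at 5:1 that becomes 6 dB over, giving -35 dB.

-35 dB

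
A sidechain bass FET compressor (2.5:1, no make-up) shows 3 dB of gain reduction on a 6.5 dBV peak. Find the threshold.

Gain reduction = 6.5 − 3.5 = 3 dB; output overshoot = GR / (R − 1) = 3 / 1.5 = 2 dB.
Threshold = output − output overshoot = 3.5 − 2 = 1.5 dBV.

1.5 dBV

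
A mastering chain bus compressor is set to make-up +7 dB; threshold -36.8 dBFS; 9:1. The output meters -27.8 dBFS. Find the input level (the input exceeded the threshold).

Before make-up, the level was -27.8 − 7 = -34.8 dBFS.
That's 2 dB above the -36.8 dBFS threshold.
Input overshoot = R × output overshoot = 18 dB → input = -36.8 + 18 = -18.8 dBFS.

-18.8 dBFS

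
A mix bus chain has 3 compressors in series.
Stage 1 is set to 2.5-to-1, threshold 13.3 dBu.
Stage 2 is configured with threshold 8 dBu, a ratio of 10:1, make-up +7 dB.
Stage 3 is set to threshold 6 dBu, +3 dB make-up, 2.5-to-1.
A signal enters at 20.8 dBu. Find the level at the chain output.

Stage 1: 7.5 dB above 13.3 dBu, reduced 2.5:1 to 3 dB above → 16.3 dBu.
Stage 2: overshoot 8.3 dB → 8.3/10 = 0.83 dB → 8.83 dBu; +7 dB make-up → 15.83 dBu.
Stage 3: overshoot 9.83 dB → 9.83/2.5 = 3.932 dB → 9.932 dBu; +3 dB make-up → 12.932 dBu.

12.932 dBu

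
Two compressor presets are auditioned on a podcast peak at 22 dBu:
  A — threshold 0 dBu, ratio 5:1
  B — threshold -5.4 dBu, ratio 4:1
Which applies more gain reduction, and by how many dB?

A: GR = 22 − 22/5 = 17.6 dB.
B: GR = 27.4 − 27.4/4 = 20.55 dB.
Difference: 2.95 dB in favour of B.

B, by 2.95 dB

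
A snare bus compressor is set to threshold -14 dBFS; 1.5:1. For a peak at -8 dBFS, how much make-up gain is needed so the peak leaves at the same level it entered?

Without make-up, output = threshold + overshoot/1.5 = -14 + 4 = -10 dBFS.
Gap to target: 2 dB.

2 dB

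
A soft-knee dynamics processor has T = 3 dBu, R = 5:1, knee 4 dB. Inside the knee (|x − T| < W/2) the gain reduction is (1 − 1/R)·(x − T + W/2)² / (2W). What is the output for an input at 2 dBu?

1.9 dBu

x − T + W/2 = 2 − 3 + 2 = 1.
GR = (1 − 1/5) × 1² / 8 = 0.8 × 1 / 8 = 0.1 dB.
Output = 2 − 0.1 = 1.9 dBu.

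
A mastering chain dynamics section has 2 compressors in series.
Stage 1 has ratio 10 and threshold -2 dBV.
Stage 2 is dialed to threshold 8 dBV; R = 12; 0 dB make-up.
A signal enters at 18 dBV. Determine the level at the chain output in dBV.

Stage 1: overshoot 20 dB → 20/10 = 2 dB → 0 dBV.
Stage 2: below threshold (0 ≤ 8); passes unchanged; output 0 dBV.

0 dBV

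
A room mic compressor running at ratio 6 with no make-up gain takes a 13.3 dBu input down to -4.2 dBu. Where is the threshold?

-7.7 dBu

Let T be the threshold. Output overshoot = (input overshoot)/R, so -4.2 − T = (13.3 − T)/6.
6·(-4.2 − T) = 13.3 − T → 5·T = -25.2 − 13.3 = -38.5.
T = -38.5/5 = -7.7 dBu.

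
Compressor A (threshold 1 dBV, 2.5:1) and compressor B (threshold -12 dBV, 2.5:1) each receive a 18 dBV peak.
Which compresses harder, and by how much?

B, by 7.8 dB

A: 17 dB over, compressed to 6.8 dB over, so 10.2 dB of GR.
B: 30 dB over, compressed to 12 dB over, so 18 dB of GR.
Difference: 7.8 dB in favour of B.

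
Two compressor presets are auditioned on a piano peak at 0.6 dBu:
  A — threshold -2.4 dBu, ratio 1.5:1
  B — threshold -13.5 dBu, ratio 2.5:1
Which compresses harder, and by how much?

B, by 7.46 dB

A: overshoot 3 dB → output overshoot 2 dB → GR 1 dB.
B: overshoot 14.1 dB → output overshoot 5.64 dB → GR 8.46 dB.
Difference: 7.46 dB in favour of B.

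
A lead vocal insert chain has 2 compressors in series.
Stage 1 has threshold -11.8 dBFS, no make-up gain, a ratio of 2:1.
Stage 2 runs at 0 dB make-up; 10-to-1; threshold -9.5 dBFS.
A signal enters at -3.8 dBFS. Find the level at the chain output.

Stage 1: overshoot 8 dB → 8/2 = 4 dB → -7.8 dBFS.
Stage 2: -7.8 dBFS is 1.7 dB over -9.5 dBFS; at 10:1 that becomes 0.17 dB over, giving -9.33 dBFS.

-9.33 dBFS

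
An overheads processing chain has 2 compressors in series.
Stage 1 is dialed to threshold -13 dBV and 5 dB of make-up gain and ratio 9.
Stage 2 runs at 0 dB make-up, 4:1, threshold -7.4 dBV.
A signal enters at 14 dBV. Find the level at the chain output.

-6.8 dBV

Stage 1: 27 dB above -13 dBV, reduced 9:1 to 3 dB above → -10 dBV; +5 dB make-up → -5 dBV.
Stage 2: overshoot 2.4 dB → 2.4/4 = 0.6 dB → -6.8 dBV.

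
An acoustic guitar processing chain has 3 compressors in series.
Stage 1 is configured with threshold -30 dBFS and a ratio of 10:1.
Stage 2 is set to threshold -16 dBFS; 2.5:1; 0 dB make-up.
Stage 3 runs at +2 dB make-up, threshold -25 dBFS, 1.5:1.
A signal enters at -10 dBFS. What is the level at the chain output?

-26 dBFS

Stage 1: 20 dB above -30 dBFS, reduced 10:1 to 2 dB above → -28 dBFS.
Stage 2: -28 dBFS is at or below the -16 dBFS threshold — no compression; output -28 dBFS.
Stage 3: -28 dBFS is at or below the -25 dBFS threshold — no compression; make-up brings it to -26 dBFS.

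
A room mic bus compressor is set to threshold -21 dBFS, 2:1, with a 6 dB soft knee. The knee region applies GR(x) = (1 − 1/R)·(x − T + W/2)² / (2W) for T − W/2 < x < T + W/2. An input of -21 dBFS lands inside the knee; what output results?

x − T + W/2 = -21 − (-21) + 3 = 3.
GR = (1 − 1/2) × 3² / 12 = 0.5 × 9 / 12 = 0.375 dB.
Output = -21 − 0.375 = -21.375 dBFS.

-21.375 dBFS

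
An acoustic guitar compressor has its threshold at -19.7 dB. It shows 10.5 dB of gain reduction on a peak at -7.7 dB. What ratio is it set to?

8:1

Input overshoot = -7.7 − (-19.7) = 12 dB.
Output overshoot = 12 − 10.5 = 1.5 dB.
Ratio = input overshoot / output overshoot = 12 / 1.5 = 8.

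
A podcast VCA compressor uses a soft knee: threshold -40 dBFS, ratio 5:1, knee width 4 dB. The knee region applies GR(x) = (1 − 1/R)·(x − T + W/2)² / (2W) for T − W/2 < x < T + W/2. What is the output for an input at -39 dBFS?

x − T + W/2 = -39 − (-40) + 2 = 3.
GR = (1 − 1/5) × 3² / 8 = 0.8 × 9 / 8 = 0.9 dB.
Output = -39 − 0.9 = -39.9 dBFS.

-39.9 dBFS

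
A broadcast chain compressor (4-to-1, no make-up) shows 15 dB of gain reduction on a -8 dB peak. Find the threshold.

-28 dB

Input is 20 dB above T (since output overshoot × R = input overshoot: (-23 − T)·4 = -8 − T gives T = -28 dB).
Check: -28 + (-8 − (-28))/4 = -28 + 5 = -23 dB. ✓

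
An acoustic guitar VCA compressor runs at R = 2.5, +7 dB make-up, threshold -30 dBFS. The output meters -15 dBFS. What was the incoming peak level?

-10 dBFS

Remove make-up: -15 − 7 = -22 dBFS.
The compressed level sits -22 − (-30) = 8 dB over threshold.
Before 2.5:1 compression the overshoot was 8 × 2.5 = 20 dB, so input = -30 + 20 = -10 dBFS.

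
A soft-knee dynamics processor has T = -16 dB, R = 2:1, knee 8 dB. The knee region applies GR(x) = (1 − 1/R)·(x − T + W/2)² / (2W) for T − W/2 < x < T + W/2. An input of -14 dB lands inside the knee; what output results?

-15.125 dB

x − T + W/2 = -14 − (-16) + 4 = 6.
GR = (1 − 1/2) × 6² / 16 = 0.5 × 36 / 16 = 1.125 dB.
Output = -14 − 1.125 = -15.125 dB.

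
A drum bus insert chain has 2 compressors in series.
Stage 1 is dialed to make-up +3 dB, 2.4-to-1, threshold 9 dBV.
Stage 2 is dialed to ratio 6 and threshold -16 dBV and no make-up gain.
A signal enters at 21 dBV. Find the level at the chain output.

Stage 1: 12 dB above 9 dBV, reduced 2.4:1 to 5 dB above → 14 dBV; +3 dB make-up → 17 dBV.
Stage 2: 33 dB above -16 dBV, reduced 6:1 to 5.5 dB above → -10.5 dBV.

-10.5 dBV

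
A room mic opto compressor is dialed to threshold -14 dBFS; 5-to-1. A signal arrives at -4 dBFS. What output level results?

-4 dBFS sits 10 dB over threshold.
5:1 compression reduces that to 10/5 = 2 dB over.
So the level is -14 + 2 = -12 dBFS.

-12 dBFS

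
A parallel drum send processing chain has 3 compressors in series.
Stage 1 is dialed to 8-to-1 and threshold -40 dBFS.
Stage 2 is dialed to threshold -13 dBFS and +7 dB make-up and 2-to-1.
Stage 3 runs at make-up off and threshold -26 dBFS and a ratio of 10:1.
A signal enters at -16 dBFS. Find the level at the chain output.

Stage 1: 24 dB above -40 dBFS, reduced 8:1 to 3 dB above → -37 dBFS.
Stage 2: below threshold (-37 ≤ -13); passes unchanged; make-up brings it to -30 dBFS.
Stage 3: -30 dBFS ≤ -26 dBFS, so stage 3 doesn't engage; output -30 dBFS.

-30 dBFS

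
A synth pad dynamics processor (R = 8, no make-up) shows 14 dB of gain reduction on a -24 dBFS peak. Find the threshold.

-40 dBFS

Gain reduction = -24 − (-38) = 14 dB; output overshoot = GR / (R − 1) = 14 / 7 = 2 dB.
Threshold = output − output overshoot = -38 − 2 = -40 dBFS.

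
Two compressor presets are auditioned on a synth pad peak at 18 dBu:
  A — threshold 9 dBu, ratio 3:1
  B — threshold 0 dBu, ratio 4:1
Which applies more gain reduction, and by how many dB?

A: 9 dB over, compressed to 3 dB over, so 6 dB of GR.
B: 18 dB over, compressed to 4.5 dB over, so 13.5 dB of GR.
Difference: 7.5 dB in favour of B.

B, by 7.5 dB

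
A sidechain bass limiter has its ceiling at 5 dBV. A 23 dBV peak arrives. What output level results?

5 dBV

A brickwall limiter is an ∞:1 compressor: any input above the ceiling is clamped to 5 dBV.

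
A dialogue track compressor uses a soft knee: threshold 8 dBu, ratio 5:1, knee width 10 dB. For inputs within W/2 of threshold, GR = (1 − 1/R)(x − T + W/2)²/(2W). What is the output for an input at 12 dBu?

x − T + W/2 = 12 − 8 + 5 = 9.
GR = (1 − 1/5) × 9² / 20 = 0.8 × 81 / 20 = 3.24 dB.
Output = 12 − 3.24 = 8.76 dBu.

8.76 dBu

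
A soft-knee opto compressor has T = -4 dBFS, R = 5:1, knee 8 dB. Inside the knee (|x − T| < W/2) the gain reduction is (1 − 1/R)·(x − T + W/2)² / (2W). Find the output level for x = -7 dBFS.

x − T + W/2 = -7 − (-4) + 4 = 1.
GR = (1 − 1/5) × 1² / 16 = 0.8 × 1 / 16 = 0.05 dB.
Output = -7 − 0.05 = -7.05 dBFS.

-7.05 dBFS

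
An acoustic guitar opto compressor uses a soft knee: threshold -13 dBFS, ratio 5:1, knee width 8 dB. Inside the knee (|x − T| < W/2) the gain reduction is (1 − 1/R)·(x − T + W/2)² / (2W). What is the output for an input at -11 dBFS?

-12.8 dBFS

x − T + W/2 = -11 − (-13) + 4 = 6.
GR = (1 − 1/5) × 6² / 16 = 0.8 × 36 / 16 = 1.8 dB.
Output = -11 − 1.8 = -12.8 dBFS.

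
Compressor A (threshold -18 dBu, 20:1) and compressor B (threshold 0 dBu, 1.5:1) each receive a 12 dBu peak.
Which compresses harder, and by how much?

A: overshoot 30 dB → output overshoot 1.5 dB → GR 28.5 dB.
B: overshoot 12 dB → output overshoot 8 dB → GR 4 dB.
Difference: 24.5 dB in favour of A.

A, by 24.5 dB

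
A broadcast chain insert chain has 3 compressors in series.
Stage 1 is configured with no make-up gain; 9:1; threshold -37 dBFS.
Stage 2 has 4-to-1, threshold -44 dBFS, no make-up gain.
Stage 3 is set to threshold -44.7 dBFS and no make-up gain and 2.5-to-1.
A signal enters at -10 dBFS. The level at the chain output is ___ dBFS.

Stage 1: overshoot 27 dB → 27/9 = 3 dB → -34 dBFS.
Stage 2: -34 dBFS is 10 dB over -44 dBFS; at 4:1 that becomes 2.5 dB over, giving -41.5 dBFS.
Stage 3: 3.2 dB above -44.7 dBFS, reduced 2.5:1 to 1.28 dB above → -43.42 dBFS.

-43.42 dBFS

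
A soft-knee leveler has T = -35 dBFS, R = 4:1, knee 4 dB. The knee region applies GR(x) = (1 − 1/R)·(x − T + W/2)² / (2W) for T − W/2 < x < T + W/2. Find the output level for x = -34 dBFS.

x − T + W/2 = -34 − (-35) + 2 = 3.
GR = (1 − 1/4) × 3² / 8 = 0.75 × 9 / 8 = 0.84375 dB.
Output = -34 − 0.84375 = -34.84375 dBFS.

-34.84375 dBFS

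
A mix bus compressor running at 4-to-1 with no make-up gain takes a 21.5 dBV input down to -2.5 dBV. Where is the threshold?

Gain reduction = 21.5 − (-2.5) = 24 dB; output overshoot = GR / (R − 1) = 24 / 3 = 8 dB.
Threshold = output − output overshoot = -2.5 − 8 = -10.5 dBV.

-10.5 dBV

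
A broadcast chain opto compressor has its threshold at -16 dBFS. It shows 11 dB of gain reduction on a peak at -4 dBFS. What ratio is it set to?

Input overshoot = -4 − (-16) = 12 dB.
Output overshoot = 12 − 11 = 1 dB.
Ratio = input overshoot / output overshoot = 12 / 1 = 12.

12:1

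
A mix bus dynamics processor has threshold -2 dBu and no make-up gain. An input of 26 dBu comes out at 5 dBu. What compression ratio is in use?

4:1

Input overshoot = 26 − (-2) = 28 dB; output overshoot = 5 − (-2) = 7 dB.
Ratio = 28 / 7 = 4.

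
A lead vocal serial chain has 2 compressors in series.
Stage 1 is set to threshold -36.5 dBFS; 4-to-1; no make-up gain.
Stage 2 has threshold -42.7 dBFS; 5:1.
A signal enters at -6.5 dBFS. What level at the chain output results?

-39.96 dBFS

Stage 1: overshoot 30 dB → 30/4 = 7.5 dB → -29 dBFS.
Stage 2: -29 dBFS is 13.7 dB over -42.7 dBFS; at 5:1 that becomes 2.74 dB over, giving -39.96 dBFS.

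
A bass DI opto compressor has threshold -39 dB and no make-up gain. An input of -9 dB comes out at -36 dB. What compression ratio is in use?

10:1

Input overshoot = -9 − (-39) = 30 dB; output overshoot = -36 − (-39) = 3 dB.
Ratio = 30 / 3 = 10.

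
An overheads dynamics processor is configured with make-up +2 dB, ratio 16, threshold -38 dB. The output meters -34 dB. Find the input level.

Stripping the +2 dB make-up gives -36 dB at the gain stage.
The compressed level sits -36 − (-38) = 2 dB over threshold.
Input overshoot = R × output overshoot = 32 dB → input = -38 + 32 = -6 dB.

-6 dB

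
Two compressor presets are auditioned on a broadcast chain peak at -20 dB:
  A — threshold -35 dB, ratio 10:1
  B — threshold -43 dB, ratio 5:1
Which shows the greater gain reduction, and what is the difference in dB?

A: 15 dB over, compressed to 1.5 dB over, so 13.5 dB of GR.
B: 23 dB over, compressed to 4.6 dB over, so 18.4 dB of GR.
Difference: 4.9 dB in favour of B.

B, by 4.9 dB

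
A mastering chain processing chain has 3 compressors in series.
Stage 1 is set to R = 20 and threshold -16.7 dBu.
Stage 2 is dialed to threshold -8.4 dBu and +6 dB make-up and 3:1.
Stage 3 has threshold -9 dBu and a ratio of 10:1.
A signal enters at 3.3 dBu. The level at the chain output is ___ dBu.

-9.7 dBu

Stage 1: overshoot 20 dB → 20/20 = 1 dB → -15.7 dBu.
Stage 2: -15.7 dBu is at or below the -8.4 dBu threshold — no compression; make-up brings it to -9.7 dBu.
Stage 3: -9.7 dBu ≤ -9 dBu, so stage 3 doesn't engage; output -9.7 dBu.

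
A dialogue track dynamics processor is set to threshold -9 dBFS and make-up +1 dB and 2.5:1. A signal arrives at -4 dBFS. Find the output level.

The input is 5 dB above the -9 dBFS threshold.
The 5 dB excess becomes 2 dB after 2.5:1 reduction.
That puts the output at -7 dBFS; make-up adds 1 dB, giving -6 dBFS.

-6 dBFS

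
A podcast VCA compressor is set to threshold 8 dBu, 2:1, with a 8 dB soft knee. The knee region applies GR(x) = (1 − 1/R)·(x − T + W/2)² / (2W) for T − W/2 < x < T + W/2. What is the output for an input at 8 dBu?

7.5 dBu

x − T + W/2 = 8 − 8 + 4 = 4.
GR = (1 − 1/2) × 4² / 16 = 0.5 × 16 / 16 = 0.5 dB.
Output = 8 − 0.5 = 7.5 dBu.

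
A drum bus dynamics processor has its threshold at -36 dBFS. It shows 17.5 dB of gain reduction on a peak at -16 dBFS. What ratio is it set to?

Input overshoot = -16 − (-36) = 20 dB.
Output overshoot = 20 − 17.5 = 2.5 dB.
Ratio = input overshoot / output overshoot = 20 / 2.5 = 8.

8:1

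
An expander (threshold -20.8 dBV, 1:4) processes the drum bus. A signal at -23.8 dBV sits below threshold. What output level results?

Below threshold, a 1:4 expander applies gain = (4−1)×(T − x) of attenuation.
(4−1) × 3 = 9 dB, so output = -23.8 − 9 = -32.8 dBV.

-32.8 dBV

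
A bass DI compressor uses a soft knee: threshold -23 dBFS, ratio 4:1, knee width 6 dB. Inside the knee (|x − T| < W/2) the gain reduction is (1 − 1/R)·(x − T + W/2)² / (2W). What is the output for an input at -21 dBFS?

x − T + W/2 = -21 − (-23) + 3 = 5.
GR = (1 − 1/4) × 5² / 12 = 0.75 × 25 / 12 = 1.5625 dB.
Output = -21 − 1.5625 = -22.5625 dBFS.

-22.5625 dBFS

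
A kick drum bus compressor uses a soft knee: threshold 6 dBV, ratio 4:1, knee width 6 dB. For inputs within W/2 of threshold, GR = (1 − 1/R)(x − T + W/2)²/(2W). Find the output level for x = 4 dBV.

x − T + W/2 = 4 − 6 + 3 = 1.
GR = (1 − 1/4) × 1² / 12 = 0.75 × 1 / 12 = 0.0625 dB.
Output = 4 − 0.0625 = 3.9375 dBV.

3.9375 dBV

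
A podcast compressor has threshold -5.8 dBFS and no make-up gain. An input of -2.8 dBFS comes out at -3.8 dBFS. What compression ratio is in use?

Input overshoot = -2.8 − (-5.8) = 3 dB; output overshoot = -3.8 − (-5.8) = 2 dB.
Ratio = 3 / 2 = 1.5.

1.5:1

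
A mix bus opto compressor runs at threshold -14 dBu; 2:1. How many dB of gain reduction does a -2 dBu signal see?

The signal is 12 dB above threshold.
A 2:1 ratio leaves 6 dB of that excess.
Gain reduction = 12 − 6 = 6 dB.

6 dB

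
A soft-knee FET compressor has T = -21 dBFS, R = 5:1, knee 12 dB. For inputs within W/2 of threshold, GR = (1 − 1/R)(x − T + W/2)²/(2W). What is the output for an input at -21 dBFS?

x − T + W/2 = -21 − (-21) + 6 = 6.
GR = (1 − 1/5) × 6² / 24 = 0.8 × 36 / 24 = 1.2 dB.
Output = -21 − 1.2 = -22.2 dBFS.

-22.2 dBFS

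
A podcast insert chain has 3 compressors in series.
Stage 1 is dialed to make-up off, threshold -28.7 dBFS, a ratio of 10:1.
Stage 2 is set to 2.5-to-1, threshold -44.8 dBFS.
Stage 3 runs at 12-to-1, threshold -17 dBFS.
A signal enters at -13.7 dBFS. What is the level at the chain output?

Stage 1: -13.7 dBFS is 15 dB over -28.7 dBFS; at 10:1 that becomes 1.5 dB over, giving -27.2 dBFS.
Stage 2: overshoot 17.6 dB → 17.6/2.5 = 7.04 dB → -37.76 dBFS.
Stage 3: -37.76 dBFS ≤ -17 dBFS, so stage 3 doesn't engage; output -37.76 dBFS.

-37.76 dBFS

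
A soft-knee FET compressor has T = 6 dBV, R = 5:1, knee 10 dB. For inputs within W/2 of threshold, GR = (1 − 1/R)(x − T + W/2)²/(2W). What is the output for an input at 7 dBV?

5.56 dBV

x − T + W/2 = 7 − 6 + 5 = 6.
GR = (1 − 1/5) × 6² / 20 = 0.8 × 36 / 20 = 1.44 dB.
Output = 7 − 1.44 = 5.56 dBV.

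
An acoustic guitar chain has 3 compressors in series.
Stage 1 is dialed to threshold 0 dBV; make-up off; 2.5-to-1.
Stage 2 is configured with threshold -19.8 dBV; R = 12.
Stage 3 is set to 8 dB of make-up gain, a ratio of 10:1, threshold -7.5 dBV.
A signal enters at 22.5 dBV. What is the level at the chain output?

-9.4 dBV

Stage 1: 22.5 dBV is 22.5 dB over 0 dBV; at 2.5:1 that becomes 9 dB over, giving 9 dBV.
Stage 2: 28.8 dB above -19.8 dBV, reduced 12:1 to 2.4 dB above → -17.4 dBV.
Stage 3: -17.4 dBV is at or below the -7.5 dBV threshold — no compression; make-up brings it to -9.4 dBV.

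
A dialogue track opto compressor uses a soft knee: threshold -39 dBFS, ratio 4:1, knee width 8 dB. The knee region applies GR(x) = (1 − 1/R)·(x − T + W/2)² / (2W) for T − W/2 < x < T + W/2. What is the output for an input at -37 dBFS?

-38.6875 dBFS

x − T + W/2 = -37 − (-39) + 4 = 6.
GR = (1 − 1/4) × 6² / 16 = 0.75 × 36 / 16 = 1.6875 dB.
Output = -37 − 1.6875 = -38.6875 dBFS.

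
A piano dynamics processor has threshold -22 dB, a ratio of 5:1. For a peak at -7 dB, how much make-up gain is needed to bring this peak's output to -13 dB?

6 dB

Overshoot 15 dB → 15/5 = 3 dB after compression, so the compressed level is -22 + 3 = -19 dB.
Make-up = target − compressed = -13 − (-19) = 6 dB.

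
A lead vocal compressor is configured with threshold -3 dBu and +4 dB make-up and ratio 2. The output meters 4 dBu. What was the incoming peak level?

Remove make-up: 4 − 4 = 0 dBu.
Post-compression overshoot = 0 − (-3) = 3 dB.
Undo the ratio: input overshoot = 3 × 2 = 6 dB, giving input = 3 dBu.

3 dBu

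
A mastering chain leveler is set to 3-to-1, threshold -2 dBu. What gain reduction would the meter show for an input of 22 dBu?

16 dB

Overshoot = 22 − (-2) = 24 dB.
At 3:1, output sits 24/3 = 8 dB above threshold.
So the signal is attenuated by 24 − 8 = 16 dB.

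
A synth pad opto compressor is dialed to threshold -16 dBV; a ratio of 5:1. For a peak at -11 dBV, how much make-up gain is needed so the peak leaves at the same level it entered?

The peak compresses to -16 + 5/5 = -15 dBV.
To reach -11 dBV requires -11 − (-15) = 4 dB of make-up.

4 dB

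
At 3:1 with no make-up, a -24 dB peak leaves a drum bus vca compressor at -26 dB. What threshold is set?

-27 dB

Gain reduction = -24 − (-26) = 2 dB; output overshoot = GR / (R − 1) = 2 / 2 = 1 dB.
Threshold = output − output overshoot = -26 − 1 = -27 dB.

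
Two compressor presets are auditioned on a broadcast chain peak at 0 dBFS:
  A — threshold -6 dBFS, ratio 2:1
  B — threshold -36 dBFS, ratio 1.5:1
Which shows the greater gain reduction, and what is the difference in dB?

B, by 9 dB

A: GR = 6 − 6/2 = 3 dB.
B: GR = 36 − 36/1.5 = 12 dB.
B applies 9 dB more gain reduction.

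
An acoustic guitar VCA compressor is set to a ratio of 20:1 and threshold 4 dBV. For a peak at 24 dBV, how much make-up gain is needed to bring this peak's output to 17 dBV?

The peak compresses to 4 + 20/20 = 5 dBV.
To reach 17 dBV requires 17 − 5 = 12 dB of make-up.

12 dB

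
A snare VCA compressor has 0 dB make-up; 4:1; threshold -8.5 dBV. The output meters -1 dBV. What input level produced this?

That's 7.5 dB above the -8.5 dBV threshold.
Input overshoot = R × output overshoot = 30 dB → input = -8.5 + 30 = 21.5 dBV.

21.5 dBV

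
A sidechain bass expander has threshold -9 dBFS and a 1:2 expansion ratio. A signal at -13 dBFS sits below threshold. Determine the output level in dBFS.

-17 dBFS

Undershoot = (-9) − (-13) = 4 dB.
At 1:2, that expands to 8 dB under threshold.
Output = -9 − 8 = -17 dBFS.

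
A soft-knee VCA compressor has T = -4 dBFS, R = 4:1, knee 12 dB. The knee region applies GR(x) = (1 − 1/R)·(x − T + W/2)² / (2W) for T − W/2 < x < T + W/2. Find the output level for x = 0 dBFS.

x − T + W/2 = 0 − (-4) + 6 = 10.
GR = (1 − 1/4) × 10² / 24 = 0.75 × 100 / 24 = 3.125 dB.
Output = 0 − 3.125 = -3.125 dBFS.

-3.125 dBFS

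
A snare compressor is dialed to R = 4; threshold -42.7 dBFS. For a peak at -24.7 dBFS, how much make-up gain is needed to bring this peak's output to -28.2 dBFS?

10 dB

Overshoot 18 dB → 18/4 = 4.5 dB after compression, so the compressed level is -42.7 + 4.5 = -38.2 dBFS.
Make-up = target − compressed = -28.2 − (-38.2) = 10 dB.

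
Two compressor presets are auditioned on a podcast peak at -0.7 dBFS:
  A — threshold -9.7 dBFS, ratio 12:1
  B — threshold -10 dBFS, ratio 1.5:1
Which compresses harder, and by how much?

A, by 5.15 dB

A: 9 dB over, compressed to 0.75 dB over, so 8.25 dB of GR.
B: 9.3 dB over, compressed to 6.2 dB over, so 3.1 dB of GR.
A applies 5.15 dB more gain reduction.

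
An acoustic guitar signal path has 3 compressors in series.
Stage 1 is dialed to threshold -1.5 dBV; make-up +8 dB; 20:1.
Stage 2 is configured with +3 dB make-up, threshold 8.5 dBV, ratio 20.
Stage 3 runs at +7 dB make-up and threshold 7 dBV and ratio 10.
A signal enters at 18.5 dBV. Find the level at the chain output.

Stage 1: 20 dB above -1.5 dBV, reduced 20:1 to 1 dB above → -0.5 dBV; +8 dB make-up → 7.5 dBV.
Stage 2: below threshold (7.5 ≤ 8.5); passes unchanged; make-up brings it to 10.5 dBV.
Stage 3: overshoot 3.5 dB → 3.5/10 = 0.35 dB → 7.35 dBV; +7 dB make-up → 14.35 dBV.

14.35 dBV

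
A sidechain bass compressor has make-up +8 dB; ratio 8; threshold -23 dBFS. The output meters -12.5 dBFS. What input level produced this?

-3 dBFS

Remove make-up: -12.5 − 8 = -20.5 dBFS.
The compressed level sits -20.5 − (-23) = 2.5 dB over threshold.
Input overshoot = R × output overshoot = 20 dB → input = -23 + 20 = -3 dBFS.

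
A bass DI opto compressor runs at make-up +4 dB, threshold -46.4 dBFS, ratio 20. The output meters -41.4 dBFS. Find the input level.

Before make-up, the level was -41.4 − 4 = -45.4 dBFS.
That's 1 dB above the -46.4 dBFS threshold.
Undo the ratio: input overshoot = 1 × 20 = 20 dB, giving input = -26.4 dBFS.

-26.4 dBFS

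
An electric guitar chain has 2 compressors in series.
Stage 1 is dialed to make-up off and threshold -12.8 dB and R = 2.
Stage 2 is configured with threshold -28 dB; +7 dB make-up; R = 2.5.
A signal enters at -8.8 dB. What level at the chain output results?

-14.12 dB

Stage 1: -8.8 dB is 4 dB over -12.8 dB; at 2:1 that becomes 2 dB over, giving -10.8 dB.
Stage 2: 17.2 dB above -28 dB, reduced 2.5:1 to 6.88 dB above → -21.12 dB; +7 dB make-up → -14.12 dB.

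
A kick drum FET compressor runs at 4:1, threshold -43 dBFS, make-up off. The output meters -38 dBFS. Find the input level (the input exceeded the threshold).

Post-compression overshoot = -38 − (-43) = 5 dB.
Input overshoot = R × output overshoot = 20 dB → input = -43 + 20 = -23 dBFS.

-23 dBFS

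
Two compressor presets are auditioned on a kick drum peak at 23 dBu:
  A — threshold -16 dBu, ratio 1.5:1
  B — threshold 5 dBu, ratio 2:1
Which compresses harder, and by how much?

A: overshoot 39 dB → output overshoot 26 dB → GR 13 dB.
B: overshoot 18 dB → output overshoot 9 dB → GR 9 dB.
A reduces 4 dB more.

A, by 4 dB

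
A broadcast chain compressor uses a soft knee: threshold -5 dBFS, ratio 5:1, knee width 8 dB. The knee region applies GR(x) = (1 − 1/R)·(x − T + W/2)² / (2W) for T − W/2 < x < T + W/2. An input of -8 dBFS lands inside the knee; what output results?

x − T + W/2 = -8 − (-5) + 4 = 1.
GR = (1 − 1/5) × 1² / 16 = 0.8 × 1 / 16 = 0.05 dB.
Output = -8 − 0.05 = -8.05 dBFS.

-8.05 dBFS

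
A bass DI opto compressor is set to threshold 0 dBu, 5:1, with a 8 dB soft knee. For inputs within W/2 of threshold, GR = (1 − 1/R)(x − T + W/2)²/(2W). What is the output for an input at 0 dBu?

-0.8 dBu

x − T + W/2 = 0 − 0 + 4 = 4.
GR = (1 − 1/5) × 4² / 16 = 0.8 × 16 / 16 = 0.8 dB.
Output = 0 − 0.8 = -0.8 dBu.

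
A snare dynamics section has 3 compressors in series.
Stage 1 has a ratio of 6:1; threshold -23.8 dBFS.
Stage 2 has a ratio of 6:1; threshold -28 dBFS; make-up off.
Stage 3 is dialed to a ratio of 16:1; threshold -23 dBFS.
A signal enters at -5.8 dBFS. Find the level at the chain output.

Stage 1: -5.8 dBFS is 18 dB over -23.8 dBFS; at 6:1 that becomes 3 dB over, giving -20.8 dBFS.
Stage 2: -20.8 dBFS is 7.2 dB over -28 dBFS; at 6:1 that becomes 1.2 dB over, giving -26.8 dBFS.
Stage 3: -26.8 dBFS is at or below the -23 dBFS threshold — no compression; output -26.8 dBFS.

-26.8 dBFS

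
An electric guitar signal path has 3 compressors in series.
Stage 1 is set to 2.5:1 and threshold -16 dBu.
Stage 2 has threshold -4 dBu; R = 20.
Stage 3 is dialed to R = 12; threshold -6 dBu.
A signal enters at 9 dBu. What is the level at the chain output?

Stage 1: 9 dBu is 25 dB over -16 dBu; at 2.5:1 that becomes 10 dB over, giving -6 dBu.
Stage 2: below threshold (-6 ≤ -4); passes unchanged; output -6 dBu.
Stage 3: -6 dBu is at or below the -6 dBu threshold — no compression; output -6 dBu.

-6 dBu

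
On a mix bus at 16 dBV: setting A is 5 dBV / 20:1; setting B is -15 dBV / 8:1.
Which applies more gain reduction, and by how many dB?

A: overshoot 11 dB → output overshoot 0.55 dB → GR 10.45 dB.
B: overshoot 31 dB → output overshoot 3.875 dB → GR 27.125 dB.
B reduces 16.675 dB more.

B, by 16.675 dB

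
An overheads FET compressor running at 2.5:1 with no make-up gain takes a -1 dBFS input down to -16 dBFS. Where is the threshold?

Input is 25 dB above T (since output overshoot × R = input overshoot: (-16 − T)·2.5 = -1 − T gives T = -26 dBFS).
Check: -26 + (-1 − (-26))/2.5 = -26 + 10 = -16 dBFS. ✓

-26 dBFS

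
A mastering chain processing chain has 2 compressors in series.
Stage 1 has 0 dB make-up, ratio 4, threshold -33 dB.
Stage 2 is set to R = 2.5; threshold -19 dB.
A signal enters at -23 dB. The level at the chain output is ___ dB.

Stage 1: overshoot 10 dB → 10/4 = 2.5 dB → -30.5 dB.
Stage 2: -30.5 dB ≤ -19 dB, so stage 2 doesn't engage; output -30.5 dB.

-30.5 dB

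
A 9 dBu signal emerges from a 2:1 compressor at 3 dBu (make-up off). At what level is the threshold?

Let T be the threshold. Output overshoot = (input overshoot)/R, so 3 − T = (9 − T)/2.
2·(3 − T) = 9 − T → 1·T = 6 − 9 = -3.
T = -3/1 = -3 dBu.

-3 dBu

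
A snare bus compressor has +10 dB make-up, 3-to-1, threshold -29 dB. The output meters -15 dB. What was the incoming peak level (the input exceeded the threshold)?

-17 dB

Remove make-up: -15 − 10 = -25 dB.
Post-compression overshoot = -25 − (-29) = 4 dB.
Undo the ratio: input overshoot = 4 × 3 = 12 dB, giving input = -17 dB.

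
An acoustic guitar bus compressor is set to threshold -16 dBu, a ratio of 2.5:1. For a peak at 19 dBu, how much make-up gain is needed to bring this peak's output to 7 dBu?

9 dB

Without make-up, output = threshold + overshoot/2.5 = -16 + 14 = -2 dBu.
Gap to target: 9 dB.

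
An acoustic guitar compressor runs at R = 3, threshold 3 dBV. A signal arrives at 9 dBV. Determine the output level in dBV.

5 dBV

9 dBV sits 6 dB over threshold.
The 6 dB excess becomes 2 dB after 3:1 reduction.
Output = 3 + 2 = 5 dBV.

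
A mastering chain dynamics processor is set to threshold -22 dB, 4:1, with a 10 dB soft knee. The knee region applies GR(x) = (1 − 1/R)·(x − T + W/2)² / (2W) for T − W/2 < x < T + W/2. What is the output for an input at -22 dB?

x − T + W/2 = -22 − (-22) + 5 = 5.
GR = (1 − 1/4) × 5² / 20 = 0.75 × 25 / 20 = 0.9375 dB.
Output = -22 − 0.9375 = -22.9375 dB.

-22.9375 dB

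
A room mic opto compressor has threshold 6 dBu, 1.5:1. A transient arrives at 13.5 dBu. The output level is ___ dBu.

The input is 7.5 dB above the 6 dBu threshold.
The 7.5 dB excess becomes 5 dB after 1.5:1 reduction.
So the level is 6 + 5 = 11 dBu.

11 dBu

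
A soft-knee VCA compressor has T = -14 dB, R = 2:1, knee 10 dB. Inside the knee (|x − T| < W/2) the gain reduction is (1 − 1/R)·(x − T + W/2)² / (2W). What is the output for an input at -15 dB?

-15.4 dB

x − T + W/2 = -15 − (-14) + 5 = 4.
GR = (1 − 1/2) × 4² / 20 = 0.5 × 16 / 20 = 0.4 dB.
Output = -15 − 0.4 = -15.4 dB.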